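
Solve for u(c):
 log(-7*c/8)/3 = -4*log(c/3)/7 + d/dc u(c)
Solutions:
 u(c) = C1 + 19*c*log(c)/21 + c*(-log(6) - 19/21 + 3*log(3)/7 + log(7)/3 + I*pi/3)


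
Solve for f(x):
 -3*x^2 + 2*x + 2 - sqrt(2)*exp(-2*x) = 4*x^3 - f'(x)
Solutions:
 f(x) = C1 + x^4 + x^3 - x^2 - 2*x - sqrt(2)*exp(-2*x)/2


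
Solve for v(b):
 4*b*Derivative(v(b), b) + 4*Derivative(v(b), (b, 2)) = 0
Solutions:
 v(b) = C1 + C2*erf(sqrt(2)*b/2)


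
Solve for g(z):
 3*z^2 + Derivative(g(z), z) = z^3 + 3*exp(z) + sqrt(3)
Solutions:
 g(z) = C1 + z^4/4 - z^3 + sqrt(3)*z + 3*exp(z)


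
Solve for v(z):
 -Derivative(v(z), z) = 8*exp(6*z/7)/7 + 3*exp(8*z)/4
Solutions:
 v(z) = C1 - 4*exp(6*z/7)/3 - 3*exp(8*z)/32


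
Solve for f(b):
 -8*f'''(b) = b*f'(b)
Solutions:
 f(b) = C1 + Integral(C2*airyai(-b/2) + C3*airybi(-b/2), b)


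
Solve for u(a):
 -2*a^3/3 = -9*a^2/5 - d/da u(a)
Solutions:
 u(a) = C1 + a^4/6 - 3*a^3/5


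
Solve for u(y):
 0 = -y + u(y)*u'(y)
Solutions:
 u(y) = -sqrt(C1 + y^2)
 u(y) = sqrt(C1 + y^2)


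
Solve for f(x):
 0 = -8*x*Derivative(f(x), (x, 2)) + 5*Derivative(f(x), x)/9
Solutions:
 f(x) = C1 + C2*x^(77/72)


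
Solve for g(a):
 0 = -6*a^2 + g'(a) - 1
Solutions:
 g(a) = C1 + 2*a^3 + a


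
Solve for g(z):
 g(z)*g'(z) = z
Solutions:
 g(z) = -sqrt(C1 + z^2)
 g(z) = sqrt(C1 + z^2)


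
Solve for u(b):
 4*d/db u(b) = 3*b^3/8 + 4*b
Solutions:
 u(b) = C1 + 3*b^4/128 + b^2/2


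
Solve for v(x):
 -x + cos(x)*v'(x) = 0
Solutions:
 v(x) = C1 + Integral(x/cos(x), x)


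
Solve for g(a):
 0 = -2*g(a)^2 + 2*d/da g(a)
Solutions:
 g(a) = -1/(C1 + a)


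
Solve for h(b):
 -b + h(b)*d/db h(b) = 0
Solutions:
 h(b) = -sqrt(C1 + b^2)
 h(b) = sqrt(C1 + b^2)


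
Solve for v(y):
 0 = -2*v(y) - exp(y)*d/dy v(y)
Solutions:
 v(y) = C1*exp(2*exp(-y))


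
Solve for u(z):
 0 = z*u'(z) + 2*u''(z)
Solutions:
 u(z) = C1 + C2*erf(z/2)


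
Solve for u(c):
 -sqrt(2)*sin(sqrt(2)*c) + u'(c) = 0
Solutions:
 u(c) = C1 - cos(sqrt(2)*c)


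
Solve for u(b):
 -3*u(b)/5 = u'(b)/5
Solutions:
 u(b) = C1*exp(-3*b)


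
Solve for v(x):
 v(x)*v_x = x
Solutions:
 v(x) = -sqrt(C1 + x^2)
 v(x) = sqrt(C1 + x^2)


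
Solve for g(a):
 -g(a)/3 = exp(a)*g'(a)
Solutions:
 g(a) = C1*exp(exp(-a)/3)


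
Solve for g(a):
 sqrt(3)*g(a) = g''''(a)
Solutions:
 g(a) = C1*exp(-3^(1/8)*a) + C2*exp(3^(1/8)*a) + C3*sin(3^(1/8)*a) + C4*cos(3^(1/8)*a)


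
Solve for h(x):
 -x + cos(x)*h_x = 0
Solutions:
 h(x) = C1 + Integral(x/cos(x), x)


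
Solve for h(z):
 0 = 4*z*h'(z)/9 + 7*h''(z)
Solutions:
 h(z) = C1 + C2*erf(sqrt(14)*z/21)


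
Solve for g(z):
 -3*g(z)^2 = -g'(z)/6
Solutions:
 g(z) = -1/(C1 + 18*z)


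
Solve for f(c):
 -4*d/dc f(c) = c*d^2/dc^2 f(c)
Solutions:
 f(c) = C1 + C2/c^3


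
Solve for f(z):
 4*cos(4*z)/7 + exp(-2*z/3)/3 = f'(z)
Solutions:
 f(z) = C1 + sin(4*z)/7 - exp(-2*z/3)/2


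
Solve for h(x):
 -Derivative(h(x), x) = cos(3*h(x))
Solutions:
 h(x) = -asin((C1 + exp(6*x))/(C1 - exp(6*x)))/3 + pi/3
 h(x) = asin((C1 + exp(6*x))/(C1 - exp(6*x)))/3


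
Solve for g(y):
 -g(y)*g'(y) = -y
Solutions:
 g(y) = -sqrt(C1 + y^2)
 g(y) = sqrt(C1 + y^2)


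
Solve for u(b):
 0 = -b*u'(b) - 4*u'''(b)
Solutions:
 u(b) = C1 + Integral(C2*airyai(-2^(1/3)*b/2) + C3*airybi(-2^(1/3)*b/2), b)


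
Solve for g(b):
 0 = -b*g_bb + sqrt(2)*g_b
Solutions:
 g(b) = C1 + C2*b^(1 + sqrt(2))


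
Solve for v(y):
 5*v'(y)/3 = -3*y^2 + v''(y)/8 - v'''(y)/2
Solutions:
 v(y) = C1 - 3*y^3/5 - 27*y^2/200 + 4239*y/4000 + (C2*sin(7*sqrt(39)*y/24) + C3*cos(7*sqrt(39)*y/24))*exp(y/8)


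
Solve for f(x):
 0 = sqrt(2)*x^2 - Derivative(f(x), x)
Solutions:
 f(x) = C1 + sqrt(2)*x^3/3


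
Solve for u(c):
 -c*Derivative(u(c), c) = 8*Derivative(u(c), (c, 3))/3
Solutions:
 u(c) = C1 + Integral(C2*airyai(-3^(1/3)*c/2) + C3*airybi(-3^(1/3)*c/2), c)


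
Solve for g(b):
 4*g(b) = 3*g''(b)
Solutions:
 g(b) = C1*exp(-2*sqrt(3)*b/3) + C2*exp(2*sqrt(3)*b/3)


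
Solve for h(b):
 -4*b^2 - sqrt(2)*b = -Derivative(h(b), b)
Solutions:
 h(b) = C1 + 4*b^3/3 + sqrt(2)*b^2/2


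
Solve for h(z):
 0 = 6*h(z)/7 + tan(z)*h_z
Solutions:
 h(z) = C1/sin(z)^(6/7)


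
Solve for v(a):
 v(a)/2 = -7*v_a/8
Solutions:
 v(a) = C1*exp(-4*a/7)


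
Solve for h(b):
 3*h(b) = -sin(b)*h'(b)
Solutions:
 h(b) = C1*(cos(b) + 1)^(3/2)/(cos(b) - 1)^(3/2)


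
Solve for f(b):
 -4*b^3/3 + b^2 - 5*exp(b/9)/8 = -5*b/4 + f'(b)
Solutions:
 f(b) = C1 - b^4/3 + b^3/3 + 5*b^2/8 - 45*exp(b/9)/8


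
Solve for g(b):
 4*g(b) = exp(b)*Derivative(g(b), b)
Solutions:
 g(b) = C1*exp(-4*exp(-b))


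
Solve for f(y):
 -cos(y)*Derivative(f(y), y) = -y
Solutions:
 f(y) = C1 + Integral(y/cos(y), y)


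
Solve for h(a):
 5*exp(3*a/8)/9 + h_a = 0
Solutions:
 h(a) = C1 - 40*exp(3*a/8)/27


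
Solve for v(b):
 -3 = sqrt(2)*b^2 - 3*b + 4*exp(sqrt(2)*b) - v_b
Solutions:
 v(b) = C1 + sqrt(2)*b^3/3 - 3*b^2/2 + 3*b + 2*sqrt(2)*exp(sqrt(2)*b)


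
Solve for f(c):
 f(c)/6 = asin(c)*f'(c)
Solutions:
 f(c) = C1*exp(Integral(1/asin(c), c)/6)


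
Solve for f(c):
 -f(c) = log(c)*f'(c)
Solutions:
 f(c) = C1*exp(-li(c))


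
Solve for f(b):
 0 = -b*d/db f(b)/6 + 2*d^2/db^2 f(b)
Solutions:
 f(b) = C1 + C2*erfi(sqrt(6)*b/12)


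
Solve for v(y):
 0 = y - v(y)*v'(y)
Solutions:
 v(y) = -sqrt(C1 + y^2)
 v(y) = sqrt(C1 + y^2)


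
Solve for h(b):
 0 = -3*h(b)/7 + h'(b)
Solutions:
 h(b) = C1*exp(3*b/7)


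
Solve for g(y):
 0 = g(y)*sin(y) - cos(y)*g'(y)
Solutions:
 g(y) = C1/cos(y)


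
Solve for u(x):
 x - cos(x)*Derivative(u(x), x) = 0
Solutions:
 u(x) = C1 + Integral(x/cos(x), x)


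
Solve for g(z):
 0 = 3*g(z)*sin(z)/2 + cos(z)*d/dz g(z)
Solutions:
 g(z) = C1*cos(z)^(3/2)


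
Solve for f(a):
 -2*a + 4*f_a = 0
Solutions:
 f(a) = C1 + a^2/4


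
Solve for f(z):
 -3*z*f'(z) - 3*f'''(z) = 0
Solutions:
 f(z) = C1 + Integral(C2*airyai(-z) + C3*airybi(-z), z)


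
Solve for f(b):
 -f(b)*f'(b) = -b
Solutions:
 f(b) = -sqrt(C1 + b^2)
 f(b) = sqrt(C1 + b^2)


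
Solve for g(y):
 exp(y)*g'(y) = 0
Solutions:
 g(y) = C1


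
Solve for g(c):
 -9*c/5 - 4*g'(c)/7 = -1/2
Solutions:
 g(c) = C1 - 63*c^2/40 + 7*c/8


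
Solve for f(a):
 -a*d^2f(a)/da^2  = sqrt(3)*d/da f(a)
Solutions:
 f(a) = C1 + C2*a^(1 - sqrt(3))


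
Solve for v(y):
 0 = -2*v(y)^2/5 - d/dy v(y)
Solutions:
 v(y) = 5/(C1 + 2*y)


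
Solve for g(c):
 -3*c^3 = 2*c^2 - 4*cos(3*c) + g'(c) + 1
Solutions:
 g(c) = C1 - 3*c^4/4 - 2*c^3/3 - c + 4*sin(3*c)/3


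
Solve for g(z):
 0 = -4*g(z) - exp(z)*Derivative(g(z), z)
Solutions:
 g(z) = C1*exp(4*exp(-z))


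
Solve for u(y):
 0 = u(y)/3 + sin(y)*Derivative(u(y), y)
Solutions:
 u(y) = C1*(cos(y) + 1)^(1/6)/(cos(y) - 1)^(1/6)


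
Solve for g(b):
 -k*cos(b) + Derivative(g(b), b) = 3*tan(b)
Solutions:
 g(b) = C1 + k*sin(b) - 3*log(cos(b))


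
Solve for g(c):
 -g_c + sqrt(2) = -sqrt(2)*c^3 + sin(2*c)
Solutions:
 g(c) = C1 + sqrt(2)*c^4/4 + sqrt(2)*c + cos(2*c)/2


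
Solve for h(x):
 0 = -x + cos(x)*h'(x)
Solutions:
 h(x) = C1 + Integral(x/cos(x), x)


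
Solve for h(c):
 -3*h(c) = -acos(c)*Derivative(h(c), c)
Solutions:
 h(c) = C1*exp(3*Integral(1/acos(c), c))


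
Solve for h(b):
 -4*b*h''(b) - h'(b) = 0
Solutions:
 h(b) = C1 + C2*b^(3/4)


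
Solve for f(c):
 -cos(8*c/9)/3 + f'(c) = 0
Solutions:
 f(c) = C1 + 3*sin(8*c/9)/8


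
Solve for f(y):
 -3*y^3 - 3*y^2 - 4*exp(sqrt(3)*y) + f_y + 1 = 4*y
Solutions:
 f(y) = C1 + 3*y^4/4 + y^3 + 2*y^2 - y + 4*sqrt(3)*exp(sqrt(3)*y)/3


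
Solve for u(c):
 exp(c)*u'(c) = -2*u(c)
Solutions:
 u(c) = C1*exp(2*exp(-c))


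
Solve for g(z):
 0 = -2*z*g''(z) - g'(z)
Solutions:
 g(z) = C1 + C2*sqrt(z)


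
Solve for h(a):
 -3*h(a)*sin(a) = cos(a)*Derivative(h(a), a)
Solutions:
 h(a) = C1*cos(a)^3


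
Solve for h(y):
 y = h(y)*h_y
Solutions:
 h(y) = -sqrt(C1 + y^2)
 h(y) = sqrt(C1 + y^2)


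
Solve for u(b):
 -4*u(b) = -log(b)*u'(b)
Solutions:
 u(b) = C1*exp(4*li(b))


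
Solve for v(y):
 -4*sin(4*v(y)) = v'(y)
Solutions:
 v(y) = -acos((-C1 - exp(32*y))/(C1 - exp(32*y)))/4 + pi/2
 v(y) = acos((-C1 - exp(32*y))/(C1 - exp(32*y)))/4


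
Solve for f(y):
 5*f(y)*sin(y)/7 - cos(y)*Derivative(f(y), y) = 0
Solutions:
 f(y) = C1/cos(y)^(5/7)


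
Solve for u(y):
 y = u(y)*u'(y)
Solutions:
 u(y) = -sqrt(C1 + y^2)
 u(y) = sqrt(C1 + y^2)


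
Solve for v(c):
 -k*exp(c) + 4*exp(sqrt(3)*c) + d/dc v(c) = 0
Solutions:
 v(c) = C1 + k*exp(c) - 4*sqrt(3)*exp(sqrt(3)*c)/3


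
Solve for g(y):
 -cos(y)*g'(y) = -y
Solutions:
 g(y) = C1 + Integral(y/cos(y), y)


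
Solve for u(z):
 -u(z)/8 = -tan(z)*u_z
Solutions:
 u(z) = C1*sin(z)^(1/8)


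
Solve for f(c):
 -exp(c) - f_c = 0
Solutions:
 f(c) = C1 - exp(c)


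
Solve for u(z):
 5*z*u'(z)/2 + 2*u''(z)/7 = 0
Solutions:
 u(z) = C1 + C2*erf(sqrt(70)*z/4)


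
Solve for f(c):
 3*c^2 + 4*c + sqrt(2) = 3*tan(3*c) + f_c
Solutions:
 f(c) = C1 + c^3 + 2*c^2 + sqrt(2)*c + log(cos(3*c))


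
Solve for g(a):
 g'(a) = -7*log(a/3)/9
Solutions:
 g(a) = C1 - 7*a*log(a)/9 + 7*a/9 + 7*a*log(3)/9


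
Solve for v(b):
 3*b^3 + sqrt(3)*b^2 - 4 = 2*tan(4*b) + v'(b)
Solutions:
 v(b) = C1 + 3*b^4/4 + sqrt(3)*b^3/3 - 4*b + log(cos(4*b))/2


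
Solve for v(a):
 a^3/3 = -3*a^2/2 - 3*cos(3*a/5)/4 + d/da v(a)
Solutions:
 v(a) = C1 + a^4/12 + a^3/2 + 5*sin(3*a/5)/4


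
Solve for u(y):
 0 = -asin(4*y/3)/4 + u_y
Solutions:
 u(y) = C1 + y*asin(4*y/3)/4 + sqrt(9 - 16*y^2)/16


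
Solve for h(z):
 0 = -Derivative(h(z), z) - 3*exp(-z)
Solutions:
 h(z) = C1 + 3*exp(-z)


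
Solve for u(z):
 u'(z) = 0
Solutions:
 u(z) = C1


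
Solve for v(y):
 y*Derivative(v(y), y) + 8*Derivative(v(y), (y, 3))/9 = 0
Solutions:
 v(y) = C1 + Integral(C2*airyai(-3^(2/3)*y/2) + C3*airybi(-3^(2/3)*y/2), y)


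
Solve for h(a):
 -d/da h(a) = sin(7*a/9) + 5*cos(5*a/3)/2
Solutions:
 h(a) = C1 - 3*sin(5*a/3)/2 + 9*cos(7*a/9)/7


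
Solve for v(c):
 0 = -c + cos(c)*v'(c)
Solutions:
 v(c) = C1 + Integral(c/cos(c), c)


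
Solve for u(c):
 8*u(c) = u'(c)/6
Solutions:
 u(c) = C1*exp(48*c)


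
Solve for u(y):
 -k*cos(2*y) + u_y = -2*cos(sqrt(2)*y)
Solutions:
 u(y) = C1 + k*sin(2*y)/2 - sqrt(2)*sin(sqrt(2)*y)


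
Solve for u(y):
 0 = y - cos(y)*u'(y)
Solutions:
 u(y) = C1 + Integral(y/cos(y), y)


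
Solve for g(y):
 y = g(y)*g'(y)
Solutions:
 g(y) = -sqrt(C1 + y^2)
 g(y) = sqrt(C1 + y^2)


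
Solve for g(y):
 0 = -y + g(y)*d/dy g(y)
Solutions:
 g(y) = -sqrt(C1 + y^2)
 g(y) = sqrt(C1 + y^2)


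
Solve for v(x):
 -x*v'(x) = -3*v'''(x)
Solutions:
 v(x) = C1 + Integral(C2*airyai(3^(2/3)*x/3) + C3*airybi(3^(2/3)*x/3), x)


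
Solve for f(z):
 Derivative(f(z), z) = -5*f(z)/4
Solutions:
 f(z) = C1*exp(-5*z/4)


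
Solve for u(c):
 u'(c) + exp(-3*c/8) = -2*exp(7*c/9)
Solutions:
 u(c) = C1 - 18*exp(7*c/9)/7 + 8*exp(-3*c/8)/3


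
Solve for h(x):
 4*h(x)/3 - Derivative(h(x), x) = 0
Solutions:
 h(x) = C1*exp(4*x/3)


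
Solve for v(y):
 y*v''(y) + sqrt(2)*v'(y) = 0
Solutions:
 v(y) = C1 + C2*y^(1 - sqrt(2))


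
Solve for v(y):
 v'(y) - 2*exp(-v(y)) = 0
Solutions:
 v(y) = log(C1 + 2*y)


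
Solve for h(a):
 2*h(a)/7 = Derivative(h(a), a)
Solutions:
 h(a) = C1*exp(2*a/7)


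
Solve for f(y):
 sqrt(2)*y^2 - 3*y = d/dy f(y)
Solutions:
 f(y) = C1 + sqrt(2)*y^3/3 - 3*y^2/2


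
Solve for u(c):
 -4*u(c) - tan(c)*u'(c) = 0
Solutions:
 u(c) = C1/sin(c)^4


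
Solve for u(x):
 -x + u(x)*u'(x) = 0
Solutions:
 u(x) = -sqrt(C1 + x^2)
 u(x) = sqrt(C1 + x^2)


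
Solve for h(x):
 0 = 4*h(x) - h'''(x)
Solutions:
 h(x) = C3*exp(2^(2/3)*x) + (C1*sin(2^(2/3)*sqrt(3)*x/2) + C2*cos(2^(2/3)*sqrt(3)*x/2))*exp(-2^(2/3)*x/2)


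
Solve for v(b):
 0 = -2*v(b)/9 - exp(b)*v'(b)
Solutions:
 v(b) = C1*exp(2*exp(-b)/9)


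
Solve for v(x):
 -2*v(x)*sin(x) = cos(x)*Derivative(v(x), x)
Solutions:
 v(x) = C1*cos(x)^2


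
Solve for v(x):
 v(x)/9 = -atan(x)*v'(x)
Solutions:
 v(x) = C1*exp(-Integral(1/atan(x), x)/9)


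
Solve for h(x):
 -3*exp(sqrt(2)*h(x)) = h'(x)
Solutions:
 h(x) = sqrt(2)*(2*log(1/(C1 + 3*x)) - log(2))/4


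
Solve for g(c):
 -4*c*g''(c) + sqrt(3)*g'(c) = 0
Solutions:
 g(c) = C1 + C2*c^(sqrt(3)/4 + 1)


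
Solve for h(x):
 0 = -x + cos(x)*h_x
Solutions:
 h(x) = C1 + Integral(x/cos(x), x)


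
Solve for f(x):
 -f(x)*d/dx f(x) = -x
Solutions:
 f(x) = -sqrt(C1 + x^2)
 f(x) = sqrt(C1 + x^2)


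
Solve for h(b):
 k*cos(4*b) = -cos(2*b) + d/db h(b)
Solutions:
 h(b) = C1 + k*sin(4*b)/4 + sin(2*b)/2


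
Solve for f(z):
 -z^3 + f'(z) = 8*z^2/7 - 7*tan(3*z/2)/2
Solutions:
 f(z) = C1 + z^4/4 + 8*z^3/21 + 7*log(cos(3*z/2))/3


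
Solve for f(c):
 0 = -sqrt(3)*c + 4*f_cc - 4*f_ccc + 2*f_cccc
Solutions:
 f(c) = C1 + C2*c + sqrt(3)*c^3/24 + sqrt(3)*c^2/8 + (C3*sin(c) + C4*cos(c))*exp(c)


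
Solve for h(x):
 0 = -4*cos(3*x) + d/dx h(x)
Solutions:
 h(x) = C1 + 4*sin(3*x)/3


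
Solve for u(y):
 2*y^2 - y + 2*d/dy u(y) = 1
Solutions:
 u(y) = C1 - y^3/3 + y^2/4 + y/2


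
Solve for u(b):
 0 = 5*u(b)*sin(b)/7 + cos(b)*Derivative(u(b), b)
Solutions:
 u(b) = C1*cos(b)^(5/7)


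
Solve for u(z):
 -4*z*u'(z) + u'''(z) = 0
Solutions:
 u(z) = C1 + Integral(C2*airyai(2^(2/3)*z) + C3*airybi(2^(2/3)*z), z)


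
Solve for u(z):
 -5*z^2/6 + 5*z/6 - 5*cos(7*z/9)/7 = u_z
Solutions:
 u(z) = C1 - 5*z^3/18 + 5*z^2/12 - 45*sin(7*z/9)/49


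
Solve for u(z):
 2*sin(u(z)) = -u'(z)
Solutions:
 u(z) = -acos((-C1 - exp(4*z))/(C1 - exp(4*z))) + 2*pi
 u(z) = acos((-C1 - exp(4*z))/(C1 - exp(4*z)))


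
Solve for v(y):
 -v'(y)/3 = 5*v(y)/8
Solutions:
 v(y) = C1*exp(-15*y/8)


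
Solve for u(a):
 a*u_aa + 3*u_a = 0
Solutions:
 u(a) = C1 + C2/a^2


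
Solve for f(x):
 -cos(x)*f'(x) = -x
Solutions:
 f(x) = C1 + Integral(x/cos(x), x)


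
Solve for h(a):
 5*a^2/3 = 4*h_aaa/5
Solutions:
 h(a) = C1 + C2*a + C3*a^2 + 5*a^5/144


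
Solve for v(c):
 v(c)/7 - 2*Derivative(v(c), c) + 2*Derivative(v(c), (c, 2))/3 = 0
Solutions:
 v(c) = C1*exp(c*(21 - sqrt(399))/14) + C2*exp(c*(sqrt(399) + 21)/14)


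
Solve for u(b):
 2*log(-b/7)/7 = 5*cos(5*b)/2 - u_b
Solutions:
 u(b) = C1 - 2*b*log(-b)/7 + 2*b/7 + 2*b*log(7)/7 + sin(5*b)/2


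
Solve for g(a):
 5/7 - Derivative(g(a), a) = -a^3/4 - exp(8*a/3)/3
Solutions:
 g(a) = C1 + a^4/16 + 5*a/7 + exp(8*a/3)/8


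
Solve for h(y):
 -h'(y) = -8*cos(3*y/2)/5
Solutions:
 h(y) = C1 + 16*sin(3*y/2)/15


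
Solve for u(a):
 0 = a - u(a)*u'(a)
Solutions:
 u(a) = -sqrt(C1 + a^2)
 u(a) = sqrt(C1 + a^2)


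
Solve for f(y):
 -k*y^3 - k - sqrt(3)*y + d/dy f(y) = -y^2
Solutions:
 f(y) = C1 + k*y^4/4 + k*y - y^3/3 + sqrt(3)*y^2/2


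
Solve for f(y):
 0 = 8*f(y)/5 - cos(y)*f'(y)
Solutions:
 f(y) = C1*(sin(y) + 1)^(4/5)/(sin(y) - 1)^(4/5)


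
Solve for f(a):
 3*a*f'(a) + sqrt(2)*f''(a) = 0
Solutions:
 f(a) = C1 + C2*erf(2^(1/4)*sqrt(3)*a/2)


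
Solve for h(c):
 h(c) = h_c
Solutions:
 h(c) = C1*exp(c)


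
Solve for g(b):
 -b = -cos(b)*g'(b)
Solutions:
 g(b) = C1 + Integral(b/cos(b), b)


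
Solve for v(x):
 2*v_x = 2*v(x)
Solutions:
 v(x) = C1*exp(x)


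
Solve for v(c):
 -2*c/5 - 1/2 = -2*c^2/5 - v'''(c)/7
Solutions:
 v(c) = C1 + C2*c + C3*c^2 - 7*c^5/150 + 7*c^4/60 + 7*c^3/12


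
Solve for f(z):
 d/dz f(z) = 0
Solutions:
 f(z) = C1


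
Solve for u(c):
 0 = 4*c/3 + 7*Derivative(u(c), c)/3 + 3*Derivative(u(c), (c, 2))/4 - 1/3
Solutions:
 u(c) = C1 + C2*exp(-28*c/9) - 2*c^2/7 + 16*c/49


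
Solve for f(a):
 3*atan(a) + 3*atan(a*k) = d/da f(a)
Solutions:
 f(a) = C1 + 3*a*atan(a) + 3*Piecewise((a*atan(a*k) - log(a^2*k^2 + 1)/(2*k), Ne(k, 0)), (0, True)) - 3*log(a^2 + 1)/2


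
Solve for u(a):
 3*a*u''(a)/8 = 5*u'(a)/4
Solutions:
 u(a) = C1 + C2*a^(13/3)


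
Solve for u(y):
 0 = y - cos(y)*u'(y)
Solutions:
 u(y) = C1 + Integral(y/cos(y), y)


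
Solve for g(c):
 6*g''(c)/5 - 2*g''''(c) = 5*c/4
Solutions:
 g(c) = C1 + C2*c + C3*exp(-sqrt(15)*c/5) + C4*exp(sqrt(15)*c/5) + 25*c^3/144


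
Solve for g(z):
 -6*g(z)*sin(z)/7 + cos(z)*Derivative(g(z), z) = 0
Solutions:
 g(z) = C1/cos(z)^(6/7)


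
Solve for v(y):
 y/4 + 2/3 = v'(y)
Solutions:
 v(y) = C1 + y^2/8 + 2*y/3


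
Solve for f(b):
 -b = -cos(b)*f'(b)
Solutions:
 f(b) = C1 + Integral(b/cos(b), b)


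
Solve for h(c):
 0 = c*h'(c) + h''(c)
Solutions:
 h(c) = C1 + C2*erf(sqrt(2)*c/2)


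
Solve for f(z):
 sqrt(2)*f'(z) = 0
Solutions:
 f(z) = C1


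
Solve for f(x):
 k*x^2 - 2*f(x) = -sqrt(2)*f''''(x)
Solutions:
 f(x) = C1*exp(-2^(1/8)*x) + C2*exp(2^(1/8)*x) + C3*sin(2^(1/8)*x) + C4*cos(2^(1/8)*x) + k*x^2/2


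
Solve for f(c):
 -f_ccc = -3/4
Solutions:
 f(c) = C1 + C2*c + C3*c^2 + c^3/8


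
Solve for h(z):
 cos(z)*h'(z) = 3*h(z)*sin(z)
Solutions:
 h(z) = C1/cos(z)^3


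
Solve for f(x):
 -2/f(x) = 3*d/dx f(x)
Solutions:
 f(x) = -sqrt(C1 - 12*x)/3
 f(x) = sqrt(C1 - 12*x)/3


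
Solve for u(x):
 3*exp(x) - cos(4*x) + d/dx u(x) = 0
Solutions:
 u(x) = C1 - 3*exp(x) + sin(4*x)/4


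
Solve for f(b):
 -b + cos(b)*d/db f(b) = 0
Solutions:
 f(b) = C1 + Integral(b/cos(b), b)


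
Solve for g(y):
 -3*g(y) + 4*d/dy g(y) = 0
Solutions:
 g(y) = C1*exp(3*y/4)


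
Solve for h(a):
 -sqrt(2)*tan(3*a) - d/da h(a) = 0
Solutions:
 h(a) = C1 + sqrt(2)*log(cos(3*a))/3


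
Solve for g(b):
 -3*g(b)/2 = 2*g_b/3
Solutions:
 g(b) = C1*exp(-9*b/4)


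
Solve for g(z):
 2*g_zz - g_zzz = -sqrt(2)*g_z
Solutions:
 g(z) = C1 + C2*exp(z*(1 - sqrt(1 + sqrt(2)))) + C3*exp(z*(1 + sqrt(1 + sqrt(2))))


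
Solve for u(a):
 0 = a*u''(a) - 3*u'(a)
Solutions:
 u(a) = C1 + C2*a^4


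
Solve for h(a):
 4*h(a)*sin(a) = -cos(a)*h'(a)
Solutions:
 h(a) = C1*cos(a)^4


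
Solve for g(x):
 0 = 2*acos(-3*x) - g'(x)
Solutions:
 g(x) = C1 + 2*x*acos(-3*x) + 2*sqrt(1 - 9*x^2)/3


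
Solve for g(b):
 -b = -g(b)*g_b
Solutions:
 g(b) = -sqrt(C1 + b^2)
 g(b) = sqrt(C1 + b^2)


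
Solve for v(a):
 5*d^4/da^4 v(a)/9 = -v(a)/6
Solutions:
 v(a) = (C1*sin(5^(3/4)*6^(1/4)*a/10) + C2*cos(5^(3/4)*6^(1/4)*a/10))*exp(-5^(3/4)*6^(1/4)*a/10) + (C3*sin(5^(3/4)*6^(1/4)*a/10) + C4*cos(5^(3/4)*6^(1/4)*a/10))*exp(5^(3/4)*6^(1/4)*a/10)


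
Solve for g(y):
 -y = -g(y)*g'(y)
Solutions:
 g(y) = -sqrt(C1 + y^2)
 g(y) = sqrt(C1 + y^2)


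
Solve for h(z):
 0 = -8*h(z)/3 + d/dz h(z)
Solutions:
 h(z) = C1*exp(8*z/3)


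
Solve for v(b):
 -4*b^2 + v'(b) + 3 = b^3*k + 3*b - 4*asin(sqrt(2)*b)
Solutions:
 v(b) = C1 + b^4*k/4 + 4*b^3/3 + 3*b^2/2 - 4*b*asin(sqrt(2)*b) - 3*b - 2*sqrt(2)*sqrt(1 - 2*b^2)


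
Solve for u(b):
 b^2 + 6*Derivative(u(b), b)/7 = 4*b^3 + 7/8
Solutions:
 u(b) = C1 + 7*b^4/6 - 7*b^3/18 + 49*b/48


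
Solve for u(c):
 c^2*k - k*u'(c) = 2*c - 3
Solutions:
 u(c) = C1 + c^3/3 - c^2/k + 3*c/k


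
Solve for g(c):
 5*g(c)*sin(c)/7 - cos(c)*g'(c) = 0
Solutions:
 g(c) = C1/cos(c)^(5/7)


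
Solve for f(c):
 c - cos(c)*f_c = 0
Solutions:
 f(c) = C1 + Integral(c/cos(c), c)


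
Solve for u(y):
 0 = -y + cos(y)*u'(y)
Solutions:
 u(y) = C1 + Integral(y/cos(y), y)


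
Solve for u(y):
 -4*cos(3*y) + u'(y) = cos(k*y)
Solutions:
 u(y) = C1 + 4*sin(3*y)/3 + sin(k*y)/k


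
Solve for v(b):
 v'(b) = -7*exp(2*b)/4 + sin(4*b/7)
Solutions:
 v(b) = C1 - 7*exp(2*b)/8 - 7*cos(4*b/7)/4


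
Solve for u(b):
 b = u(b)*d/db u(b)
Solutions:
 u(b) = -sqrt(C1 + b^2)
 u(b) = sqrt(C1 + b^2)


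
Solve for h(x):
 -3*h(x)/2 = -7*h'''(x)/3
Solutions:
 h(x) = C3*exp(42^(2/3)*x/14) + (C1*sin(3*14^(2/3)*3^(1/6)*x/28) + C2*cos(3*14^(2/3)*3^(1/6)*x/28))*exp(-42^(2/3)*x/28)


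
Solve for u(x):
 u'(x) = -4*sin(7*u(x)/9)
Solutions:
 4*x + 9*log(cos(7*u(x)/9) - 1)/14 - 9*log(cos(7*u(x)/9) + 1)/14 = C1


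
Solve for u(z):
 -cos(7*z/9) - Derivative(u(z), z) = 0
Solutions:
 u(z) = C1 - 9*sin(7*z/9)/7


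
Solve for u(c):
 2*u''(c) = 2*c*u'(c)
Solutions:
 u(c) = C1 + C2*erfi(sqrt(2)*c/2)


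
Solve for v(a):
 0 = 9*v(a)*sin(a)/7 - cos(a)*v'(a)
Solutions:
 v(a) = C1/cos(a)^(9/7)


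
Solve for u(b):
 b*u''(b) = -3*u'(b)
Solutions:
 u(b) = C1 + C2/b^2


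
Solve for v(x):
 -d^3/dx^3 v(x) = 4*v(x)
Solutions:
 v(x) = C3*exp(-2^(2/3)*x) + (C1*sin(2^(2/3)*sqrt(3)*x/2) + C2*cos(2^(2/3)*sqrt(3)*x/2))*exp(2^(2/3)*x/2)


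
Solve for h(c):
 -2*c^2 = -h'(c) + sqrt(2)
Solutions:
 h(c) = C1 + 2*c^3/3 + sqrt(2)*c


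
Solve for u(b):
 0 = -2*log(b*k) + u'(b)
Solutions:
 u(b) = C1 + 2*b*log(b*k) - 2*b


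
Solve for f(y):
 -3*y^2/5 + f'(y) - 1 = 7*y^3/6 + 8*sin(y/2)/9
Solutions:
 f(y) = C1 + 7*y^4/24 + y^3/5 + y - 16*cos(y/2)/9


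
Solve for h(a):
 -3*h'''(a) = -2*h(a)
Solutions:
 h(a) = C3*exp(2^(1/3)*3^(2/3)*a/3) + (C1*sin(2^(1/3)*3^(1/6)*a/2) + C2*cos(2^(1/3)*3^(1/6)*a/2))*exp(-2^(1/3)*3^(2/3)*a/6)


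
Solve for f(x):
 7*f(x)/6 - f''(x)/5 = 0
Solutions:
 f(x) = C1*exp(-sqrt(210)*x/6) + C2*exp(sqrt(210)*x/6)


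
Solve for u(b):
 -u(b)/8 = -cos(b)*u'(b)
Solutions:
 u(b) = C1*(sin(b) + 1)^(1/16)/(sin(b) - 1)^(1/16)


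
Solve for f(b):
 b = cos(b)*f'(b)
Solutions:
 f(b) = C1 + Integral(b/cos(b), b)


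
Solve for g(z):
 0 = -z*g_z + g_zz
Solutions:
 g(z) = C1 + C2*erfi(sqrt(2)*z/2)


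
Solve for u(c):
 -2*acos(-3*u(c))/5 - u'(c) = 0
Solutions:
 Integral(1/acos(-3*_y), (_y, u(c))) = C1 - 2*c/5


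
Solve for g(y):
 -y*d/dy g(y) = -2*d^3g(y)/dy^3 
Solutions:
 g(y) = C1 + Integral(C2*airyai(2^(2/3)*y/2) + C3*airybi(2^(2/3)*y/2), y)


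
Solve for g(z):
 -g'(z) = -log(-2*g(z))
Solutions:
 -Integral(1/(log(-_y) + log(2)), (_y, g(z))) = C1 - z


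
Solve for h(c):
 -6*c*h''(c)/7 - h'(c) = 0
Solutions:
 h(c) = C1 + C2/c^(1/6)


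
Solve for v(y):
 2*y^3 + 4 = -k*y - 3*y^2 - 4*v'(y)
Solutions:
 v(y) = C1 - k*y^2/8 - y^4/8 - y^3/4 - y


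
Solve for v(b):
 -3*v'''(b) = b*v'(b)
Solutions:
 v(b) = C1 + Integral(C2*airyai(-3^(2/3)*b/3) + C3*airybi(-3^(2/3)*b/3), b)


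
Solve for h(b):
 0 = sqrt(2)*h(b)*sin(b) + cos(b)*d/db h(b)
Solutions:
 h(b) = C1*cos(b)^(sqrt(2))


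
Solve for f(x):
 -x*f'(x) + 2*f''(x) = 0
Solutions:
 f(x) = C1 + C2*erfi(x/2)


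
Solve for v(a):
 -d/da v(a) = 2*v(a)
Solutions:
 v(a) = C1*exp(-2*a)


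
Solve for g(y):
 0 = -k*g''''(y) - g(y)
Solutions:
 g(y) = C1*exp(-y*(-1/k)^(1/4)) + C2*exp(y*(-1/k)^(1/4)) + C3*exp(-I*y*(-1/k)^(1/4)) + C4*exp(I*y*(-1/k)^(1/4))


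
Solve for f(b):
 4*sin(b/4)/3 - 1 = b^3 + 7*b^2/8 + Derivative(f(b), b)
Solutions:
 f(b) = C1 - b^4/4 - 7*b^3/24 - b - 16*cos(b/4)/3


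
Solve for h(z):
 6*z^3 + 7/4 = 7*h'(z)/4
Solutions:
 h(z) = C1 + 6*z^4/7 + z


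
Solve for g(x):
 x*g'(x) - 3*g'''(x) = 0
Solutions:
 g(x) = C1 + Integral(C2*airyai(3^(2/3)*x/3) + C3*airybi(3^(2/3)*x/3), x)


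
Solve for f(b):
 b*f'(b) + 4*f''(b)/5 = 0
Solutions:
 f(b) = C1 + C2*erf(sqrt(10)*b/4)


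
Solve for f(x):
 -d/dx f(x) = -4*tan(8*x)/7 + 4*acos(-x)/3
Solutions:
 f(x) = C1 - 4*x*acos(-x)/3 - 4*sqrt(1 - x^2)/3 - log(cos(8*x))/14


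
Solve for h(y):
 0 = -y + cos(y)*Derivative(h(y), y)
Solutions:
 h(y) = C1 + Integral(y/cos(y), y)


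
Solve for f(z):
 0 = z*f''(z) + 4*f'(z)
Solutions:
 f(z) = C1 + C2/z^3


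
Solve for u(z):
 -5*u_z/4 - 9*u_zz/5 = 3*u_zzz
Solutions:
 u(z) = C1 + (C2*sin(7*sqrt(6)*z/30) + C3*cos(7*sqrt(6)*z/30))*exp(-3*z/10)


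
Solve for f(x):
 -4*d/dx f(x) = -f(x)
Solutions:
 f(x) = C1*exp(x/4)


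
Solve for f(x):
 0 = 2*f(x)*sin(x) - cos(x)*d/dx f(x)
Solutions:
 f(x) = C1/cos(x)^2


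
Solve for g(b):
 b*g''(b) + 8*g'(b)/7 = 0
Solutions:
 g(b) = C1 + C2/b^(1/7)


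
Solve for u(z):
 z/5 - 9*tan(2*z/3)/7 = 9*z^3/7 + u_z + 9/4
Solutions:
 u(z) = C1 - 9*z^4/28 + z^2/10 - 9*z/4 + 27*log(cos(2*z/3))/14


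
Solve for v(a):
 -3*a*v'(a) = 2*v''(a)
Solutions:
 v(a) = C1 + C2*erf(sqrt(3)*a/2)


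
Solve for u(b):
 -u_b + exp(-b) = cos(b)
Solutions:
 u(b) = C1 - sin(b) - exp(-b)


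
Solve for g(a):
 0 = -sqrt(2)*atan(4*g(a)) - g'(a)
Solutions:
 Integral(1/atan(4*_y), (_y, g(a))) = C1 - sqrt(2)*a


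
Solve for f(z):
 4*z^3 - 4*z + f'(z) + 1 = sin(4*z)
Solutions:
 f(z) = C1 - z^4 + 2*z^2 - z - cos(4*z)/4


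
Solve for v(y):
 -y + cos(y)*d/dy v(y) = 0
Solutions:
 v(y) = C1 + Integral(y/cos(y), y)


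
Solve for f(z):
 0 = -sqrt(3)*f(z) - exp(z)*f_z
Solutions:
 f(z) = C1*exp(sqrt(3)*exp(-z))


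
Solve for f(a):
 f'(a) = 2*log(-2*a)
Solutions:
 f(a) = C1 + 2*a*log(-a) + 2*a*(-1 + log(2))


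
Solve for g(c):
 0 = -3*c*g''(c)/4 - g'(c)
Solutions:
 g(c) = C1 + C2/c^(1/3)


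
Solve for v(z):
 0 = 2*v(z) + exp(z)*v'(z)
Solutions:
 v(z) = C1*exp(2*exp(-z))


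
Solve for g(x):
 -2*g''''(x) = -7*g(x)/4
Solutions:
 g(x) = C1*exp(-14^(1/4)*x/2) + C2*exp(14^(1/4)*x/2) + C3*sin(14^(1/4)*x/2) + C4*cos(14^(1/4)*x/2)


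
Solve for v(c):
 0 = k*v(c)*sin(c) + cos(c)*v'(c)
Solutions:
 v(c) = C1*exp(k*log(cos(c)))


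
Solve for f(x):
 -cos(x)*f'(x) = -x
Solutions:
 f(x) = C1 + Integral(x/cos(x), x)


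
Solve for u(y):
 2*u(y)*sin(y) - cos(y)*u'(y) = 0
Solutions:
 u(y) = C1/cos(y)^2


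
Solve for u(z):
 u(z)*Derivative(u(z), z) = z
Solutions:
 u(z) = -sqrt(C1 + z^2)
 u(z) = sqrt(C1 + z^2)


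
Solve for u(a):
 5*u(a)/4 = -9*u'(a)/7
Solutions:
 u(a) = C1*exp(-35*a/36)


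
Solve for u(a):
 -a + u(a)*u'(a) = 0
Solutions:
 u(a) = -sqrt(C1 + a^2)
 u(a) = sqrt(C1 + a^2)


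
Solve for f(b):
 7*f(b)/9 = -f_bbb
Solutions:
 f(b) = C3*exp(-21^(1/3)*b/3) + (C1*sin(3^(5/6)*7^(1/3)*b/6) + C2*cos(3^(5/6)*7^(1/3)*b/6))*exp(21^(1/3)*b/6)


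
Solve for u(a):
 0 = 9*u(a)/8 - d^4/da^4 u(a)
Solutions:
 u(a) = C1*exp(-2^(1/4)*sqrt(3)*a/2) + C2*exp(2^(1/4)*sqrt(3)*a/2) + C3*sin(2^(1/4)*sqrt(3)*a/2) + C4*cos(2^(1/4)*sqrt(3)*a/2)


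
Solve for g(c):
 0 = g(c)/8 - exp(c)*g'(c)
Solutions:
 g(c) = C1*exp(-exp(-c)/8)


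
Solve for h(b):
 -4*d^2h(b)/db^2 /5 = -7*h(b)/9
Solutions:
 h(b) = C1*exp(-sqrt(35)*b/6) + C2*exp(sqrt(35)*b/6)


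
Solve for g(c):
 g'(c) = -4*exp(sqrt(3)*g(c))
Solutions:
 g(c) = sqrt(3)*(2*log(1/(C1 + 4*c)) - log(3))/6


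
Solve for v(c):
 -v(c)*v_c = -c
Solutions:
 v(c) = -sqrt(C1 + c^2)
 v(c) = sqrt(C1 + c^2)


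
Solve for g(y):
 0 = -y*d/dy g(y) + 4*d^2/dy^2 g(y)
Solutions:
 g(y) = C1 + C2*erfi(sqrt(2)*y/4)


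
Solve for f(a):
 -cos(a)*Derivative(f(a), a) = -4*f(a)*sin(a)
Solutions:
 f(a) = C1/cos(a)^4


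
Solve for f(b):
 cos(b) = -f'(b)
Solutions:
 f(b) = C1 - sin(b)


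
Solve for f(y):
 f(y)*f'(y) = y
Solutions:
 f(y) = -sqrt(C1 + y^2)
 f(y) = sqrt(C1 + y^2)


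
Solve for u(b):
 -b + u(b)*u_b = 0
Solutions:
 u(b) = -sqrt(C1 + b^2)
 u(b) = sqrt(C1 + b^2)


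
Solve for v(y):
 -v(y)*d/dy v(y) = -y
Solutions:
 v(y) = -sqrt(C1 + y^2)
 v(y) = sqrt(C1 + y^2)


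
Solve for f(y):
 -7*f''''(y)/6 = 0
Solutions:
 f(y) = C1 + C2*y + C3*y^2 + C4*y^3


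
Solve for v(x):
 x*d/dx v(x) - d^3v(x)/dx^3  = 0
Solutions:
 v(x) = C1 + Integral(C2*airyai(x) + C3*airybi(x), x)


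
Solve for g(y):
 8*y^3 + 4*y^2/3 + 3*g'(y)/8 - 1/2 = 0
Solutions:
 g(y) = C1 - 16*y^4/3 - 32*y^3/27 + 4*y/3


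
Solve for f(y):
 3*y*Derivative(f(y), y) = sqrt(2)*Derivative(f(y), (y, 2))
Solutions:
 f(y) = C1 + C2*erfi(2^(1/4)*sqrt(3)*y/2)


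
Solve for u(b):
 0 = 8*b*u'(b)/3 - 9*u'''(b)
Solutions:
 u(b) = C1 + Integral(C2*airyai(2*b/3) + C3*airybi(2*b/3), b)


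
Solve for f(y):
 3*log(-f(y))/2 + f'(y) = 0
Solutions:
 -li(-f(y)) = C1 - 3*y/2


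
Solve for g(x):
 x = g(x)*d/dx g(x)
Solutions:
 g(x) = -sqrt(C1 + x^2)
 g(x) = sqrt(C1 + x^2)


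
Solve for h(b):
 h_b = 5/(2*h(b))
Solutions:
 h(b) = -sqrt(C1 + 5*b)
 h(b) = sqrt(C1 + 5*b)


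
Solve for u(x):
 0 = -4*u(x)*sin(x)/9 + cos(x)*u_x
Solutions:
 u(x) = C1/cos(x)^(4/9)


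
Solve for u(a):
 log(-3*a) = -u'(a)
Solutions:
 u(a) = C1 - a*log(-a) + a*(1 - log(3))


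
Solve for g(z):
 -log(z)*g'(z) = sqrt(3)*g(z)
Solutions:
 g(z) = C1*exp(-sqrt(3)*li(z))


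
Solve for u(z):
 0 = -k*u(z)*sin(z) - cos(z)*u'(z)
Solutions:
 u(z) = C1*exp(k*log(cos(z)))


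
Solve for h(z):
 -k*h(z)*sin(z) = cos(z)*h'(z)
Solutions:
 h(z) = C1*exp(k*log(cos(z)))


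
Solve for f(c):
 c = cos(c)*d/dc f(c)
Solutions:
 f(c) = C1 + Integral(c/cos(c), c)


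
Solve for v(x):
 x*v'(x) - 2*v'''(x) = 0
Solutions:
 v(x) = C1 + Integral(C2*airyai(2^(2/3)*x/2) + C3*airybi(2^(2/3)*x/2), x)


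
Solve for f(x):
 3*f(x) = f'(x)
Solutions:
 f(x) = C1*exp(3*x)


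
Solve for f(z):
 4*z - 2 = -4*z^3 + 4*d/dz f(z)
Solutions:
 f(z) = C1 + z^4/4 + z^2/2 - z/2


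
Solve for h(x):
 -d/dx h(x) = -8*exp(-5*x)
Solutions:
 h(x) = C1 - 8*exp(-5*x)/5


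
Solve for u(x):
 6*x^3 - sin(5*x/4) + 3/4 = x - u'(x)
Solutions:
 u(x) = C1 - 3*x^4/2 + x^2/2 - 3*x/4 - 4*cos(5*x/4)/5


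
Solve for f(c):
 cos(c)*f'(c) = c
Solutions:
 f(c) = C1 + Integral(c/cos(c), c)


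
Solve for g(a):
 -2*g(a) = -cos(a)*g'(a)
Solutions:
 g(a) = C1*(sin(a) + 1)/(sin(a) - 1)


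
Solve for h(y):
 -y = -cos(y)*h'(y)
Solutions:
 h(y) = C1 + Integral(y/cos(y), y)


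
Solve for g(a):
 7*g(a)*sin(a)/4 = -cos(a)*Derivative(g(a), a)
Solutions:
 g(a) = C1*cos(a)^(7/4)


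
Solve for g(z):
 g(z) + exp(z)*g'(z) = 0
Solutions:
 g(z) = C1*exp(exp(-z))


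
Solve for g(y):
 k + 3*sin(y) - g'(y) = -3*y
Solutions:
 g(y) = C1 + k*y + 3*y^2/2 - 3*cos(y)


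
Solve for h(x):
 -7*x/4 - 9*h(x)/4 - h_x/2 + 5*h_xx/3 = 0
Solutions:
 h(x) = C1*exp(3*x*(1 - sqrt(61))/20) + C2*exp(3*x*(1 + sqrt(61))/20) - 7*x/9 + 14/81


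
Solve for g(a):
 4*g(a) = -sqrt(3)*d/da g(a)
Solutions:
 g(a) = C1*exp(-4*sqrt(3)*a/3)


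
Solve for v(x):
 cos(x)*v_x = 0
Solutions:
 v(x) = C1


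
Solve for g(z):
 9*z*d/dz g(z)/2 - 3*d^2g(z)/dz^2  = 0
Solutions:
 g(z) = C1 + C2*erfi(sqrt(3)*z/2)


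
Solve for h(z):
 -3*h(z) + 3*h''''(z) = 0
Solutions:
 h(z) = C1*exp(-z) + C2*exp(z) + C3*sin(z) + C4*cos(z)


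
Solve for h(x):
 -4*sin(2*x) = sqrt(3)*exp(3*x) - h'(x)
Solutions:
 h(x) = C1 + sqrt(3)*exp(3*x)/3 - 2*cos(2*x)


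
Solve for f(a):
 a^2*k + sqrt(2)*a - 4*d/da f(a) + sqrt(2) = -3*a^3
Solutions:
 f(a) = C1 + 3*a^4/16 + a^3*k/12 + sqrt(2)*a^2/8 + sqrt(2)*a/4


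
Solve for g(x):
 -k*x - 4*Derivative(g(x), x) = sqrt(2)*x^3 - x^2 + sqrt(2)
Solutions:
 g(x) = C1 - k*x^2/8 - sqrt(2)*x^4/16 + x^3/12 - sqrt(2)*x/4


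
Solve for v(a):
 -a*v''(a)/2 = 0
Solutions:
 v(a) = C1 + C2*a


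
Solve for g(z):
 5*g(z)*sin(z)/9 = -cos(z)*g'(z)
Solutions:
 g(z) = C1*cos(z)^(5/9)


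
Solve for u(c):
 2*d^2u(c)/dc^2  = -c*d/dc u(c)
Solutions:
 u(c) = C1 + C2*erf(c/2)


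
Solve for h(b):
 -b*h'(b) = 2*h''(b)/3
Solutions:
 h(b) = C1 + C2*erf(sqrt(3)*b/2)


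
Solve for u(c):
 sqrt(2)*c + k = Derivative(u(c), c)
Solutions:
 u(c) = C1 + sqrt(2)*c^2/2 + c*k


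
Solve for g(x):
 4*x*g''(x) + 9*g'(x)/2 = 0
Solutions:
 g(x) = C1 + C2/x^(1/8)


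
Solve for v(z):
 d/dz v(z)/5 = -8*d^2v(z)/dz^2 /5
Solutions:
 v(z) = C1 + C2*exp(-z/8)


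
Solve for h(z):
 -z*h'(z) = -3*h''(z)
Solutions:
 h(z) = C1 + C2*erfi(sqrt(6)*z/6)


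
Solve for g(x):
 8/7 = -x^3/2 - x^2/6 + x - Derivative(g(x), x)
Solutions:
 g(x) = C1 - x^4/8 - x^3/18 + x^2/2 - 8*x/7


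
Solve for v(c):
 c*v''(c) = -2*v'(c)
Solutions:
 v(c) = C1 + C2/c


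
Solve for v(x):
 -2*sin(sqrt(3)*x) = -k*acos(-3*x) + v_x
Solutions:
 v(x) = C1 + k*(x*acos(-3*x) + sqrt(1 - 9*x^2)/3) + 2*sqrt(3)*cos(sqrt(3)*x)/3


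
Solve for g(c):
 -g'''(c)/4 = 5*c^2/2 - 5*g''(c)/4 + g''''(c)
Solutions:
 g(c) = C1 + C2*c + C3*exp(-5*c/4) + C4*exp(c) + c^4/6 + 2*c^3/15 + 42*c^2/25


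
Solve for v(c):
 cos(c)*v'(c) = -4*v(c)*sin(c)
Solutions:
 v(c) = C1*cos(c)^4


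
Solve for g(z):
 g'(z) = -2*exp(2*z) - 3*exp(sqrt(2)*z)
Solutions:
 g(z) = C1 - exp(2*z) - 3*sqrt(2)*exp(sqrt(2)*z)/2


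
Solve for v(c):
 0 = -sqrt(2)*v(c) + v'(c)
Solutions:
 v(c) = C1*exp(sqrt(2)*c)


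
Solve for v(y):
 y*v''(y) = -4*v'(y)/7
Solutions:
 v(y) = C1 + C2*y^(3/7)


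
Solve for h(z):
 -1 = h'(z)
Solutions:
 h(z) = C1 - z


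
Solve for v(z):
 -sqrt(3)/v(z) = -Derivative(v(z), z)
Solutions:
 v(z) = -sqrt(C1 + 2*sqrt(3)*z)
 v(z) = sqrt(C1 + 2*sqrt(3)*z)


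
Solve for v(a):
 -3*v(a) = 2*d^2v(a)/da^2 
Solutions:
 v(a) = C1*sin(sqrt(6)*a/2) + C2*cos(sqrt(6)*a/2)


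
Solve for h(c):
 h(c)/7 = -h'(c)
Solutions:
 h(c) = C1*exp(-c/7)


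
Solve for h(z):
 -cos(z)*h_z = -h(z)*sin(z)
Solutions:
 h(z) = C1/cos(z)


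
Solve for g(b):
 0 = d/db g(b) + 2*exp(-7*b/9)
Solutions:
 g(b) = C1 + 18*exp(-7*b/9)/7


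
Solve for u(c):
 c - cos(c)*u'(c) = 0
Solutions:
 u(c) = C1 + Integral(c/cos(c), c)


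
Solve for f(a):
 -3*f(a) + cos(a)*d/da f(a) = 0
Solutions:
 f(a) = C1*(sin(a) + 1)^(3/2)/(sin(a) - 1)^(3/2)


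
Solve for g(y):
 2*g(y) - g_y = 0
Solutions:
 g(y) = C1*exp(2*y)


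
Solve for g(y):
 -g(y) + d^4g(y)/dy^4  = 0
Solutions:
 g(y) = C1*exp(-y) + C2*exp(y) + C3*sin(y) + C4*cos(y)


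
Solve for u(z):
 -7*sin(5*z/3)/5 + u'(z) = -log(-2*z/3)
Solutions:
 u(z) = C1 - z*log(-z) - z*log(2) + z + z*log(3) - 21*cos(5*z/3)/25


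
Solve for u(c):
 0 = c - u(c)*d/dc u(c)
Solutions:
 u(c) = -sqrt(C1 + c^2)
 u(c) = sqrt(C1 + c^2)


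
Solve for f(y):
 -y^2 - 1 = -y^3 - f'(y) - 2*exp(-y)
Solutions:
 f(y) = C1 - y^4/4 + y^3/3 + y + 2*exp(-y)


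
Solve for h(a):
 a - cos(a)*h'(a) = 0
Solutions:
 h(a) = C1 + Integral(a/cos(a), a)


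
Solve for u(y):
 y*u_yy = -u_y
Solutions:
 u(y) = C1 + C2*log(y)


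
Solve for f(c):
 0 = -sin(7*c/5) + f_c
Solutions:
 f(c) = C1 - 5*cos(7*c/5)/7


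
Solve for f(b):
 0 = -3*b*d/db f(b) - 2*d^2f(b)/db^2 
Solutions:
 f(b) = C1 + C2*erf(sqrt(3)*b/2)


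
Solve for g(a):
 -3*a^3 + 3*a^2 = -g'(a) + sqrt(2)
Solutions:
 g(a) = C1 + 3*a^4/4 - a^3 + sqrt(2)*a


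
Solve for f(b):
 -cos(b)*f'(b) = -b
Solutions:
 f(b) = C1 + Integral(b/cos(b), b)


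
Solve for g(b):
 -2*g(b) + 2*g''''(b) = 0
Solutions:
 g(b) = C1*exp(-b) + C2*exp(b) + C3*sin(b) + C4*cos(b)


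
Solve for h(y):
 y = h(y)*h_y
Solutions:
 h(y) = -sqrt(C1 + y^2)
 h(y) = sqrt(C1 + y^2)


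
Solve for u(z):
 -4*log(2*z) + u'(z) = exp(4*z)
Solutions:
 u(z) = C1 + 4*z*log(z) + 4*z*(-1 + log(2)) + exp(4*z)/4


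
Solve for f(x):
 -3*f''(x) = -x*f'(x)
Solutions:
 f(x) = C1 + C2*erfi(sqrt(6)*x/6)


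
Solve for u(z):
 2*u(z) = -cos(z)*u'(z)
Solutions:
 u(z) = C1*(sin(z) - 1)/(sin(z) + 1)


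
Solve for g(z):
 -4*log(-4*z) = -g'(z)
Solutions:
 g(z) = C1 + 4*z*log(-z) + 4*z*(-1 + 2*log(2))


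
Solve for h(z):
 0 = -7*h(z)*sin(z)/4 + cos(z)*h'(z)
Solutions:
 h(z) = C1/cos(z)^(7/4)


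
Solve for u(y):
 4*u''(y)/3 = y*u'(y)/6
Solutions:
 u(y) = C1 + C2*erfi(y/4)


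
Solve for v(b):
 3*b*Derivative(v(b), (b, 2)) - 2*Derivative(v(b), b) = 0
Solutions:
 v(b) = C1 + C2*b^(5/3)


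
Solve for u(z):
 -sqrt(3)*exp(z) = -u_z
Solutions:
 u(z) = C1 + sqrt(3)*exp(z)


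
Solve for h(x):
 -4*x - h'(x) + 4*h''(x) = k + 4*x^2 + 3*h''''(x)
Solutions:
 h(x) = C1 + C2*exp(x) + C3*exp(x*(-3 + sqrt(21))/6) + C4*exp(-x*(3 + sqrt(21))/6) - k*x - 4*x^3/3 - 18*x^2 - 144*x


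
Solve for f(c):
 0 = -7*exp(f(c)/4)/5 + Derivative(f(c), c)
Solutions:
 f(c) = 4*log(-1/(C1 + 7*c)) + 4*log(20)


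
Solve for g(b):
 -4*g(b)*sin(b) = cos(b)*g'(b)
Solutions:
 g(b) = C1*cos(b)^4


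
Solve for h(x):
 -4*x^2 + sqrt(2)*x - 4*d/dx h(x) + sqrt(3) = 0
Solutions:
 h(x) = C1 - x^3/3 + sqrt(2)*x^2/8 + sqrt(3)*x/4


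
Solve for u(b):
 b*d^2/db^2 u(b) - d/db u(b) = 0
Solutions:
 u(b) = C1 + C2*b^2


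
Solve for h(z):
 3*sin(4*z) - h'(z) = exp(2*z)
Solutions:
 h(z) = C1 - exp(2*z)/2 - 3*cos(4*z)/4


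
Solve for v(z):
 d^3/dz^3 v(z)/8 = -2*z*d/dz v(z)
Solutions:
 v(z) = C1 + Integral(C2*airyai(-2*2^(1/3)*z) + C3*airybi(-2*2^(1/3)*z), z)


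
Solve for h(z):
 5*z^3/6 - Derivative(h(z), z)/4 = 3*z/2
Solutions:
 h(z) = C1 + 5*z^4/6 - 3*z^2


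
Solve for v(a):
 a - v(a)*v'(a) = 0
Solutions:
 v(a) = -sqrt(C1 + a^2)
 v(a) = sqrt(C1 + a^2)


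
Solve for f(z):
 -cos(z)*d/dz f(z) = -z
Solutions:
 f(z) = C1 + Integral(z/cos(z), z)


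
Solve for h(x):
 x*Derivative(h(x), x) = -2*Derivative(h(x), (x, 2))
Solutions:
 h(x) = C1 + C2*erf(x/2)


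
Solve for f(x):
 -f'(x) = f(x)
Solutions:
 f(x) = C1*exp(-x)


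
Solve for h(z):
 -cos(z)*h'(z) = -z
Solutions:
 h(z) = C1 + Integral(z/cos(z), z)


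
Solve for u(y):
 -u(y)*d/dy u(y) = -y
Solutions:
 u(y) = -sqrt(C1 + y^2)
 u(y) = sqrt(C1 + y^2)


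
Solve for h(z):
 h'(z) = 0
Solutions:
 h(z) = C1


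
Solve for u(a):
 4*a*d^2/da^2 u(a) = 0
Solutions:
 u(a) = C1 + C2*a


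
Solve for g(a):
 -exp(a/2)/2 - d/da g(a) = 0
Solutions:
 g(a) = C1 - sqrt(exp(a))


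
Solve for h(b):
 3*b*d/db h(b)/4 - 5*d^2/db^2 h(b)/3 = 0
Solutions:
 h(b) = C1 + C2*erfi(3*sqrt(10)*b/20)


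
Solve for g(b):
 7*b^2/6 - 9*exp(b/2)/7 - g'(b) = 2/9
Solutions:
 g(b) = C1 + 7*b^3/18 - 2*b/9 - 18*exp(b/2)/7


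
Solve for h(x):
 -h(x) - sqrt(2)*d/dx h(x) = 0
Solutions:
 h(x) = C1*exp(-sqrt(2)*x/2)


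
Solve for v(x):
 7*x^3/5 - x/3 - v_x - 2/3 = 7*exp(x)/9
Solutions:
 v(x) = C1 + 7*x^4/20 - x^2/6 - 2*x/3 - 7*exp(x)/9


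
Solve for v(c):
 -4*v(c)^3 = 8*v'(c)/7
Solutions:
 v(c) = -sqrt(-1/(C1 - 7*c))
 v(c) = sqrt(-1/(C1 - 7*c))


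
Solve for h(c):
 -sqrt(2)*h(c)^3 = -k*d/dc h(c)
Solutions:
 h(c) = -sqrt(2)*sqrt(-k/(C1*k + sqrt(2)*c))/2
 h(c) = sqrt(2)*sqrt(-k/(C1*k + sqrt(2)*c))/2


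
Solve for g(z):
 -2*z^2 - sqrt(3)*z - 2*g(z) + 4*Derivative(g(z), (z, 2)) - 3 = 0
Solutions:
 g(z) = C1*exp(-sqrt(2)*z/2) + C2*exp(sqrt(2)*z/2) - z^2 - sqrt(3)*z/2 - 11/2


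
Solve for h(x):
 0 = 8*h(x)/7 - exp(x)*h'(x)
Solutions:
 h(x) = C1*exp(-8*exp(-x)/7)


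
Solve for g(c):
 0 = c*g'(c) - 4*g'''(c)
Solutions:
 g(c) = C1 + Integral(C2*airyai(2^(1/3)*c/2) + C3*airybi(2^(1/3)*c/2), c)


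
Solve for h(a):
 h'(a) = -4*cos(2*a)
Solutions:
 h(a) = C1 - 2*sin(2*a)


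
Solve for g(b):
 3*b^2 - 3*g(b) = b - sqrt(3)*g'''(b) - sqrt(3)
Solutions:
 g(b) = C3*exp(3^(1/6)*b) + b^2 - b/3 + (C1*sin(3^(2/3)*b/2) + C2*cos(3^(2/3)*b/2))*exp(-3^(1/6)*b/2) + sqrt(3)/3
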